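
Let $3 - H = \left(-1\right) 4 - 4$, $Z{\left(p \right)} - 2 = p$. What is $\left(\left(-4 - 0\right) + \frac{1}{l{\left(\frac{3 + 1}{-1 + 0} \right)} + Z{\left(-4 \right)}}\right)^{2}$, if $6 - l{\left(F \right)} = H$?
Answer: $\frac{841}{49} \approx 17.163$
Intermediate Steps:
$Z{\left(p \right)} = 2 + p$
$H = 11$ ($H = 3 - \left(\left(-1\right) 4 - 4\right) = 3 - \left(-4 - 4\right) = 3 - -8 = 3 + 8 = 11$)
$l{\left(F \right)} = -5$ ($l{\left(F \right)} = 6 - 11 = -5$)
$\left(\left(-4 - 0\right) + \frac{1}{l{\left(\frac{3 + 1}{-1 + 0} \right)} + Z{\left(-4 \right)}}\right)^{2} = \left(\left(-4 - 0\right) + \frac{1}{-5 + \left(2 - 4\right)}\right)^{2} = \left(\left(-4 + 0\right) + \frac{1}{-5 - 2}\right)^{2} = \left(-4 + \frac{1}{-7}\right)^{2} = \left(-4 - \frac{1}{7}\right)^{2} = \left(- \frac{29}{7}\right)^{2} = \frac{841}{49}$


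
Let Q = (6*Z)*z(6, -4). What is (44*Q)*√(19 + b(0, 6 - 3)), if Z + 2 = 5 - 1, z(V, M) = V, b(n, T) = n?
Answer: 3168*√19 ≈ 13809.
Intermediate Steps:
Z = 2 (Z = -2 + (5 - 1) = -2 + 4 = 2)
Q = 72 (Q = (6*2)*6 = 12*6 = 72)
(44*Q)*√(19 + b(0, 6 - 3)) = (44*72)*√(19 + 0) = 3168*√19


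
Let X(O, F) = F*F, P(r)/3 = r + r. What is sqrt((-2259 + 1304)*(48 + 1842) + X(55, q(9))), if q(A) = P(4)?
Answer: 3*I*sqrt(200486) ≈ 1343.3*I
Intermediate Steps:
P(r) = 6*r (P(r) = 3*(r + r) = 3*(2*r) = 6*r)
q(A) = 24 (q(A) = 6*4 = 24)
X(O, F) = F**2
sqrt((-2259 + 1304)*(48 + 1842) + X(55, q(9))) = sqrt((-2259 + 1304)*(48 + 1842) + 24**2) = sqrt(-955*1890 + 576) = sqrt(-1804950 + 576) = sqrt(-1804374) = 3*I*sqrt(200486)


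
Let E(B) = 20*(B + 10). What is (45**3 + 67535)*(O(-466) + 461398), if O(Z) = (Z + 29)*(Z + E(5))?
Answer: 84714920400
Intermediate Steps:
E(B) = 200 + 20*B (E(B) = 20*(10 + B) = 200 + 20*B)
O(Z) = (29 + Z)*(300 + Z) (O(Z) = (Z + 29)*(Z + (200 + 20*5)) = (29 + Z)*(Z + (200 + 100)) = (29 + Z)*(Z + 300) = (29 + Z)*(300 + Z))
(45**3 + 67535)*(O(-466) + 461398) = (45**3 + 67535)*((8700 + (-466)**2 + 329*(-466)) + 461398) = (91125 + 67535)*((8700 + 217156 - 153314) + 461398) = 158660*(72542 + 461398) = 158660*533940 = 84714920400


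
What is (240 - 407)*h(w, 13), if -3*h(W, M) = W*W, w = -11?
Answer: 20207/3 ≈ 6735.7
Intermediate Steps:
h(W, M) = -W**2/3 (h(W, M) = -W*W/3 = -W**2/3)
(240 - 407)*h(w, 13) = (240 - 407)*(-1/3*(-11)**2) = -(-167)*121/3 = -167*(-121/3) = 20207/3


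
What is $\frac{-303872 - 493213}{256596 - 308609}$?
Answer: $\frac{797085}{52013} \approx 15.325$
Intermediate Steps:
$\frac{-303872 - 493213}{256596 - 308609} = - \frac{797085}{-52013} = \left(-797085\right) \left(- \frac{1}{52013}\right) = \frac{797085}{52013}$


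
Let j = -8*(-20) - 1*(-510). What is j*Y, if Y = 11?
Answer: 7370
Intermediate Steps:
j = 670 (j = 160 + 510 = 670)
j*Y = 670*11 = 7370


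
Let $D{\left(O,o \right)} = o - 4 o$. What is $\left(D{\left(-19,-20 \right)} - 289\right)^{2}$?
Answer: $52441$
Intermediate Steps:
$D{\left(O,o \right)} = - 3 o$
$\left(D{\left(-19,-20 \right)} - 289\right)^{2} = \left(\left(-3\right) \left(-20\right) - 289\right)^{2} = \left(60 - 289\right)^{2} = \left(-229\right)^{2} = 52441$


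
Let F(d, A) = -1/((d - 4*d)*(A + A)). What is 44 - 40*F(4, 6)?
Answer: 787/18 ≈ 43.722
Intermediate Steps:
F(d, A) = 1/(6*A*d) (F(d, A) = -1/((-3*d)*(2*A)) = -1/((-6*A*d)) = -(-1)/(6*A*d) = 1/(6*A*d))
44 - 40*F(4, 6) = 44 - 20/(3*6*4) = 44 - 40*1/144 = 44 - 5/18 = 787/18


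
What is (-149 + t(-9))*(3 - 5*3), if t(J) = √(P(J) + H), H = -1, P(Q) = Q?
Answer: 1788 - 12*I*√10 ≈ 1788.0 - 37.947*I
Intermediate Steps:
t(J) = √(-1 + J) (t(J) = √(J - 1) = √(-1 + J))
(-149 + t(-9))*(3 - 5*3) = (-149 + √(-1 - 9))*(3 - 5*3) = (-149 + √(-10))*(3 - 15) = (-149 + I*√10)*(-12) = 1788 - 12*I*√10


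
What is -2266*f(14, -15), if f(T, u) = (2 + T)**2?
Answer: -580096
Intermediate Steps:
-2266*f(14, -15) = -2266*(2 + 14)**2 = -2266*16**2 = -2266*256 = -580096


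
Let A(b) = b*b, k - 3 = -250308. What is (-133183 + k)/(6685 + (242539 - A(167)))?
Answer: -383488/221335 ≈ -1.7326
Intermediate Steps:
k = -250305 (k = 3 - 250308 = -250305)
A(b) = b**2
(-133183 + k)/(6685 + (242539 - A(167))) = (-133183 - 250305)/(6685 + (242539 - 1*167**2)) = -383488/(6685 + (242539 - 1*27889)) = -383488/(6685 + (242539 - 27889)) = -383488/(6685 + 214650) = -383488/221335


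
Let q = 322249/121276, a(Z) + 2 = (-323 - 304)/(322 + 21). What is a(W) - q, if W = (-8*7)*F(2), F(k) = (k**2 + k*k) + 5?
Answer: -269766795/41597668 ≈ -6.4851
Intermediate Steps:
F(k) = 5 + 2*k**2 (F(k) = (k**2 + k**2) + 5 = 2*k**2 + 5 = 5 + 2*k**2)
W = -728 (W = (-8*7)*(5 + 2*2**2) = -56*(5 + 2*4) = -56*(5 + 8) = -56*13 = -728)
a(Z) = -1313/343 (a(Z) = -2 + (-323 - 304)/(322 + 21) = -2 - 627/343 = -1313/343)
q = 322249/121276 (q = 322249*(1/121276) = 322249/121276 ≈ 2.6572)
a(W) - q = -1313/343 - 1*322249/121276 = -1313/343 - 322249/121276 = -269766795/41597668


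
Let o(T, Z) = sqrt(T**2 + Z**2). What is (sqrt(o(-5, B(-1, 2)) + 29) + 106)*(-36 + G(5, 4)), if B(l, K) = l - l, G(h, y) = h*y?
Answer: -1696 - 16*sqrt(34) ≈ -1789.3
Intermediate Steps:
B(l, K) = 0
(sqrt(o(-5, B(-1, 2)) + 29) + 106)*(-36 + G(5, 4)) = (sqrt(sqrt((-5)**2 + 0**2) + 29) + 106)*(-36 + 5*4) = (sqrt(sqrt(25 + 0) + 29) + 106)*(-36 + 20) = (sqrt(sqrt(25) + 29) + 106)*(-16) = (sqrt(5 + 29) + 106)*(-16) = (sqrt(34) + 106)*(-16) = (106 + sqrt(34))*(-16) = -1696 - 16*sqrt(34)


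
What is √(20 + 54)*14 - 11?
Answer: -11 + 14*√74 ≈ 109.43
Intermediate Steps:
√(20 + 54)*14 - 11 = √74*14 - 11 = 14*√74 - 11 = -11 + 14*√74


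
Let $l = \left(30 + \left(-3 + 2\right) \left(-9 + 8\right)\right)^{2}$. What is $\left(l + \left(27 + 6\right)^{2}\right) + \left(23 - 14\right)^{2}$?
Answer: $2131$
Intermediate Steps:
$l = 961$ ($l = \left(30 - -1\right)^{2} = \left(30 + 1\right)^{2} = 31^{2} = 961$)
$\left(l + \left(27 + 6\right)^{2}\right) + \left(23 - 14\right)^{2} = \left(961 + \left(27 + 6\right)^{2}\right) + \left(23 - 14\right)^{2} = \left(961 + 33^{2}\right) + 9^{2} = \left(961 + 1089\right) + 81 = 2050 + 81 = 2131$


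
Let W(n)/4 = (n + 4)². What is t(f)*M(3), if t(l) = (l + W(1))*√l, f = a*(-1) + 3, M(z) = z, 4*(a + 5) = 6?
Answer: 639*√26/4 ≈ 814.57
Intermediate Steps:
a = -7/2 (a = -5 + (¼)*6 = -5 + 3/2 = -7/2 ≈ -3.5000)
W(n) = 4*(4 + n)² (W(n) = 4*(n + 4)² = 4*(4 + n)²)
f = 13/2 (f = -7/2*(-1) + 3 = 7/2 + 3 = 13/2 ≈ 6.5000)
t(l) = √l*(100 + l) (t(l) = (l + 4*(4 + 1)²)*√l = (l + 4*5²)*√l = (l + 4*25)*√l = (l + 100)*√l = (100 + l)*√l = √l*(100 + l))
t(f)*M(3) = (√(13/2)*(100 + 13/2))*3 = ((√26/2)*(213/2))*3 = (213*√26/4)*3 = 639*√26/4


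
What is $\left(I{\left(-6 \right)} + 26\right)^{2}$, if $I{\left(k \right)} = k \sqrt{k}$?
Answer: $460 - 312 i \sqrt{6} \approx 460.0 - 764.24 i$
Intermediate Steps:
$I{\left(k \right)} = k^{\frac{3}{2}}$
$\left(I{\left(-6 \right)} + 26\right)^{2} = \left(\left(-6\right)^{\frac{3}{2}} + 26\right)^{2} = \left(- 6 i \sqrt{6} + 26\right)^{2} = \left(26 - 6 i \sqrt{6}\right)^{2}$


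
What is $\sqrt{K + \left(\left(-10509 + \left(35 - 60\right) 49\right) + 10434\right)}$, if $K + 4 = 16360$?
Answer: $4 \sqrt{941} \approx 122.7$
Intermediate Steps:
$K = 16356$ ($K = -4 + 16360 = 16356$)
$\sqrt{K + \left(\left(-10509 + \left(35 - 60\right) 49\right) + 10434\right)} = \sqrt{16356 + \left(\left(-10509 + \left(35 - 60\right) 49\right) + 10434\right)} = \sqrt{16356 + \left(\left(-10509 - 1225\right) + 10434\right)} = \sqrt{16356 + \left(-11734 + 10434\right)} = \sqrt{16356 - 1300} = \sqrt{15056} = 4 \sqrt{941}$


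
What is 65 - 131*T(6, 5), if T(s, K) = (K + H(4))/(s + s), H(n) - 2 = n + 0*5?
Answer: -661/12 ≈ -55.083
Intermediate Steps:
H(n) = 2 + n (H(n) = 2 + (n + 0*5) = 2 + (n + 0) = 2 + n)
T(s, K) = (6 + K)/(2*s) (T(s, K) = (K + (2 + 4))/(s + s) = (K + 6)/((2*s)) = (6 + K)*(1/(2*s)) = (6 + K)/(2*s))
65 - 131*T(6, 5) = 65 - 131*(6 + 5)/(2*6) = 65 - 131*11/(2*6) = 65 - 131*11/12 = 65 - 1441/12 = -661/12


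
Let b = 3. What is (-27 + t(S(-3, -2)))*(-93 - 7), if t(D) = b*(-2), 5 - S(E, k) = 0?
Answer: 3300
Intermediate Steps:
S(E, k) = 5 (S(E, k) = 5 - 1*0 = 5 + 0 = 5)
t(D) = -6 (t(D) = 3*(-2) = -6)
(-27 + t(S(-3, -2)))*(-93 - 7) = (-27 - 6)*(-93 - 7) = -33*(-100) = 3300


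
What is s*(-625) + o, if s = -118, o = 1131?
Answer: 74881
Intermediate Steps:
s*(-625) + o = -118*(-625) + 1131 = 73750 + 1131 = 74881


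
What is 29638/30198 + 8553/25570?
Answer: 72580511/55154490 ≈ 1.3159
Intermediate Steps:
29638/30198 + 8553/25570 = 29638*(1/30198) + 8553*(1/25570) = 2117/2157 + 8553/25570 = 72580511/55154490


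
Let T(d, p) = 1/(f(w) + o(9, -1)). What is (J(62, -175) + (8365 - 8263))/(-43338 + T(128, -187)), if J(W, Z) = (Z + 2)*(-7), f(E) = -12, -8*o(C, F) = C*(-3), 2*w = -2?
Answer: -90597/2990330 ≈ -0.030297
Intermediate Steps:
w = -1 (w = (½)*(-2) = -1)
o(C, F) = 3*C/8 (o(C, F) = -C*(-3)/8 = -(-3)*C/8 = 3*C/8)
T(d, p) = -8/69 (T(d, p) = 1/(-12 + (3/8)*9) = 1/(-12 + 27/8) = 1/(-69/8) = -8/69)
J(W, Z) = -14 - 7*Z (J(W, Z) = (2 + Z)*(-7) = -14 - 7*Z)
(J(62, -175) + (8365 - 8263))/(-43338 + T(128, -187)) = ((-14 - 7*(-175)) + (8365 - 8263))/(-43338 - 8/69) = ((-14 + 1225) + 102)/(-2990330/69) = (1211 + 102)*(-69/2990330) = 1313*(-69/2990330) = -90597/2990330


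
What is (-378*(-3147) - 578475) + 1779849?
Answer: 2390940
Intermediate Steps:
(-378*(-3147) - 578475) + 1779849 = (1189566 - 578475) + 1779849 = 611091 + 1779849 = 2390940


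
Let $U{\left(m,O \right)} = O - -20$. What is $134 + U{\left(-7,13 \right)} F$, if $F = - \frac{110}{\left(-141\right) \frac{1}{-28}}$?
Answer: $- \frac{27582}{47} \approx -586.85$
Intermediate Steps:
$U{\left(m,O \right)} = 20 + O$ ($U{\left(m,O \right)} = O + 20 = 20 + O$)
$F = - \frac{3080}{141}$ ($F = - \frac{110}{\left(-141\right) \left(- \frac{1}{28}\right)} = - \frac{110}{\frac{141}{28}} = \left(-110\right) \frac{28}{141} = - \frac{3080}{141} \approx -21.844$)
$134 + U{\left(-7,13 \right)} F = 134 + \left(20 + 13\right) \left(- \frac{3080}{141}\right) = 134 + 33 \left(- \frac{3080}{141}\right) = 134 - \frac{33880}{47} = - \frac{27582}{47}$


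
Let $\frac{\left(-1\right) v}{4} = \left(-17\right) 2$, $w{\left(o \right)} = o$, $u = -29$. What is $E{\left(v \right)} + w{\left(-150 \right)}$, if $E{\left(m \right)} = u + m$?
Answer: $-43$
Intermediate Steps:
$v = 136$ ($v = - 4 \left(\left(-17\right) 2\right) = \left(-4\right) \left(-34\right) = 136$)
$E{\left(m \right)} = -29 + m$
$E{\left(v \right)} + w{\left(-150 \right)} = \left(-29 + 136\right) - 150 = 107 - 150 = -43$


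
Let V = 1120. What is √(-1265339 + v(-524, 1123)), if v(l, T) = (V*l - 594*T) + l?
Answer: I*√2519805 ≈ 1587.4*I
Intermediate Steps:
v(l, T) = -594*T + 1121*l (v(l, T) = (1120*l - 594*T) + l = (-594*T + 1120*l) + l = -594*T + 1121*l)
√(-1265339 + v(-524, 1123)) = √(-1265339 + (-594*1123 + 1121*(-524))) = √(-1265339 + (-667062 - 587404)) = √(-1265339 - 1254466) = √(-2519805) = I*√2519805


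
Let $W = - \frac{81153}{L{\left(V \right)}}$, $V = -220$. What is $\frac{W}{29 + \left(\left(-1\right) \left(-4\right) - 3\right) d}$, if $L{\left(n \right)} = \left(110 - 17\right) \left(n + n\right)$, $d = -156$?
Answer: $- \frac{213}{13640} \approx -0.015616$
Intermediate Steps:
$L{\left(n \right)} = 186 n$ ($L{\left(n \right)} = 93 \cdot 2 n = 186 n$)
$W = \frac{27051}{13640}$ ($W = - \frac{81153}{186 \left(-220\right)} = - \frac{81153}{-40920} = \left(-81153\right) \left(- \frac{1}{40920}\right) = \frac{27051}{13640} \approx 1.9832$)
$\frac{W}{29 + \left(\left(-1\right) \left(-4\right) - 3\right) d} = \frac{27051}{13640 \left(29 + \left(\left(-1\right) \left(-4\right) - 3\right) \left(-156\right)\right)} = \frac{27051}{13640 \left(29 + \left(4 - 3\right) \left(-156\right)\right)} = \frac{27051}{13640 \left(29 + 1 \left(-156\right)\right)} = \frac{27051}{13640 \left(29 - 156\right)} = \frac{27051}{13640 \left(-127\right)} = \frac{27051}{13640} \left(- \frac{1}{127}\right) = - \frac{213}{13640}$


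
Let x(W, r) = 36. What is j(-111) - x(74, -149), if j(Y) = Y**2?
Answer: 12285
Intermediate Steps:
j(-111) - x(74, -149) = (-111)**2 - 1*36 = 12321 - 36 = 12285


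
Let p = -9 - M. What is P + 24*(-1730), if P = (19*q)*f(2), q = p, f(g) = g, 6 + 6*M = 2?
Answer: -125510/3 ≈ -41837.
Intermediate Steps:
M = -⅔ (M = -1 + (⅙)*2 = -1 + ⅓ = -⅔ ≈ -0.66667)
p = -25/3 (p = -9 - 1*(-⅔) = -9 + ⅔ = -25/3 ≈ -8.3333)
q = -25/3 ≈ -8.3333
P = -950/3 (P = (19*(-25/3))*2 = -475/3*2 = -950/3 ≈ -316.67)
P + 24*(-1730) = -950/3 + 24*(-1730) = -950/3 - 41520 = -125510/3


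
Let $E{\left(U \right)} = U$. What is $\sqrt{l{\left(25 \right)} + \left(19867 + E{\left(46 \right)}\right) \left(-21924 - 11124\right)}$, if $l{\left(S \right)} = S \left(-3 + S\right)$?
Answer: $i \sqrt{658084274} \approx 25653.0 i$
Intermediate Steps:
$\sqrt{l{\left(25 \right)} + \left(19867 + E{\left(46 \right)}\right) \left(-21924 - 11124\right)} = \sqrt{25 \left(-3 + 25\right) + \left(19867 + 46\right) \left(-21924 - 11124\right)} = \sqrt{25 \cdot 22 + 19913 \left(-33048\right)} = \sqrt{550 - 658084824} = \sqrt{-658084274} = i \sqrt{658084274}$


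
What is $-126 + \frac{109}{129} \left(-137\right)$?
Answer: $- \frac{31187}{129} \approx -241.76$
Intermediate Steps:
$-126 + \frac{109}{129} \left(-137\right) = -126 - \frac{14933}{129} = - \frac{31187}{129}$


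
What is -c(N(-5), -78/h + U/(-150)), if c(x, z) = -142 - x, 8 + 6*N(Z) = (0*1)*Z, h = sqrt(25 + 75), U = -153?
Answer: 422/3 ≈ 140.67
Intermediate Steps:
h = 10 (h = sqrt(100) = 10)
N(Z) = -4/3 (N(Z) = -4/3 + ((0*1)*Z)/6 = -4/3 + (0*Z)/6 = -4/3 + (1/6)*0 = -4/3 + 0 = -4/3)
-c(N(-5), -78/h + U/(-150)) = -(-142 - 1*(-4/3)) = -(-142 + 4/3) = -1*(-422/3) = 422/3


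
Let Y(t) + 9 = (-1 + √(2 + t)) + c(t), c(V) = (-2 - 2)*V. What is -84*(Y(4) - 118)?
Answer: 12096 - 84*√6 ≈ 11890.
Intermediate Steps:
c(V) = -4*V
Y(t) = -10 + √(2 + t) - 4*t (Y(t) = -9 + ((-1 + √(2 + t)) - 4*t) = -9 + (-1 + √(2 + t) - 4*t) = -10 + √(2 + t) - 4*t)
-84*(Y(4) - 118) = -84*((-10 + √(2 + 4) - 4*4) - 118) = -84*((-10 + √6 - 16) - 118) = -84*((-26 + √6) - 118) = -84*(-144 + √6) = 12096 - 84*√6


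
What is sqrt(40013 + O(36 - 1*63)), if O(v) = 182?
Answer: sqrt(40195) ≈ 200.49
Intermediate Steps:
sqrt(40013 + O(36 - 1*63)) = sqrt(40013 + 182) = sqrt(40195)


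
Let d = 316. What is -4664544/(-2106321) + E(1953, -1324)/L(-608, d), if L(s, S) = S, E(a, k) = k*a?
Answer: -453749322409/55466453 ≈ -8180.6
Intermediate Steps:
E(a, k) = a*k
-4664544/(-2106321) + E(1953, -1324)/L(-608, d) = -4664544/(-2106321) + (1953*(-1324))/316 = -4664544*(-1/2106321) - 2585772*1/316 = 1554848/702107 - 646443/79 = -453749322409/55466453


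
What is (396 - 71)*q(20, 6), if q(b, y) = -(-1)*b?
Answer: 6500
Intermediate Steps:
q(b, y) = b
(396 - 71)*q(20, 6) = (396 - 71)*20 = 325*20 = 6500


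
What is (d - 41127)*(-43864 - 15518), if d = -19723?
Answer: 3613394700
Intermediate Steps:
(d - 41127)*(-43864 - 15518) = (-19723 - 41127)*(-43864 - 15518) = -60850*(-59382) = 3613394700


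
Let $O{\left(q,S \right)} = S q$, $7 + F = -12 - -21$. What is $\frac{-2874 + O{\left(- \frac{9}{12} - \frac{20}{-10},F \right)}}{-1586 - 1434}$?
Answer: $\frac{5743}{6040} \approx 0.95083$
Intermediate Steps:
$F = 2$ ($F = -7 - -9 = -7 + \left(-12 + 21\right) = -7 + 9 = 2$)
$\frac{-2874 + O{\left(- \frac{9}{12} - \frac{20}{-10},F \right)}}{-1586 - 1434} = \frac{-2874 + 2 \left(- \frac{9}{12} - \frac{20}{-10}\right)}{-1586 - 1434} = \frac{-2874 + 2 \left(\left(-9\right) \frac{1}{12} - -2\right)}{-3020} = \left(-2874 + 2 \left(- \frac{3}{4} + 2\right)\right) \left(- \frac{1}{3020}\right) = \left(-2874 + 2 \cdot \frac{5}{4}\right) \left(- \frac{1}{3020}\right) = \left(-2874 + \frac{5}{2}\right) \left(- \frac{1}{3020}\right) = \left(- \frac{5743}{2}\right) \left(- \frac{1}{3020}\right) = \frac{5743}{6040}$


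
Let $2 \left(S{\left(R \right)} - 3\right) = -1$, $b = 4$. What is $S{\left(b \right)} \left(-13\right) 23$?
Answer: $- \frac{1495}{2} \approx -747.5$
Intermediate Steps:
$S{\left(R \right)} = \frac{5}{2}$ ($S{\left(R \right)} = 3 + \frac{1}{2} \left(-1\right) = 3 - \frac{1}{2} = \frac{5}{2}$)
$S{\left(b \right)} \left(-13\right) 23 = \frac{5}{2} \left(-13\right) 23 = \left(- \frac{65}{2}\right) 23 = - \frac{1495}{2}$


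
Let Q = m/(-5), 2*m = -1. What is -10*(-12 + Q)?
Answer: 119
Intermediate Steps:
m = -1/2 (m = (1/2)*(-1) = -1/2 ≈ -0.50000)
Q = 1/10 (Q = -1/2/(-5) = -1/2*(-1/5) = 1/10 ≈ 0.10000)
-10*(-12 + Q) = -10*(-12 + 1/10) = -10*(-119/10) = 119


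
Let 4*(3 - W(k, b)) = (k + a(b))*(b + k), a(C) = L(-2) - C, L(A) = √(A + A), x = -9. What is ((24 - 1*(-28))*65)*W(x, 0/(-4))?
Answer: -58305 + 15210*I ≈ -58305.0 + 15210.0*I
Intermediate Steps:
L(A) = √2*√A (L(A) = √(2*A) = √2*√A)
a(C) = -C + 2*I (a(C) = √2*√(-2) - C = √2*(I*√2) - C = 2*I - C = -C + 2*I)
W(k, b) = 3 - (b + k)*(k - b + 2*I)/4 (W(k, b) = 3 - (k + (-b + 2*I))*(b + k)/4 = 3 - (k - b + 2*I)*(b + k)/4 = 3 - (b + k)*(k - b + 2*I)/4)
((24 - 1*(-28))*65)*W(x, 0/(-4)) = ((24 - 1*(-28))*65)*(3 - ¼*(-9)² + (0/(-4))²/4 - I*0/(-4)/2 - ½*I*(-9)) = ((24 + 28)*65)*(3 - ¼*81 + (0*(-¼))²/4 - I*0*(-¼)/2 + 9*I/2) = (52*65)*(3 - 81/4 + (¼)*0² - ½*I*0 + 9*I/2) = 3380*(3 - 81/4 + (¼)*0 + 0 + 9*I/2) = 3380*(3 - 81/4 + 0 + 0 + 9*I/2) = 3380*(-69/4 + 9*I/2) = -58305 + 15210*I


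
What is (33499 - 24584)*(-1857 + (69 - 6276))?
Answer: -71890560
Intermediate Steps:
(33499 - 24584)*(-1857 + (69 - 6276)) = 8915*(-1857 - 6207) = 8915*(-8064) = -71890560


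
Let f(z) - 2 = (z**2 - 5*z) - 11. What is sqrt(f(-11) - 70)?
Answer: sqrt(97) ≈ 9.8489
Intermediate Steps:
f(z) = -9 + z**2 - 5*z (f(z) = 2 + ((z**2 - 5*z) - 11) = 2 + (-11 + z**2 - 5*z) = -9 + z**2 - 5*z)
sqrt(f(-11) - 70) = sqrt((-9 + (-11)**2 - 5*(-11)) - 70) = sqrt((-9 + 121 + 55) - 70) = sqrt(167 - 70) = sqrt(97)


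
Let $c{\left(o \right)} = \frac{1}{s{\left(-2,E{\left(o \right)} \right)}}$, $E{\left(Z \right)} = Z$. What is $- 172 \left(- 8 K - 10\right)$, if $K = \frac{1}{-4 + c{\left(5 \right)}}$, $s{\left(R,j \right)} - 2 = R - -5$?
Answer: $\frac{25800}{19} \approx 1357.9$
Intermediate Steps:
$s{\left(R,j \right)} = 7 + R$ ($s{\left(R,j \right)} = 2 + \left(R - -5\right) = 2 + \left(R + 5\right) = 2 + \left(5 + R\right) = 7 + R$)
$c{\left(o \right)} = \frac{1}{5}$ ($c{\left(o \right)} = \frac{1}{7 - 2} = \frac{1}{5}$)
$K = - \frac{5}{19}$ ($K = \frac{1}{-4 + \frac{1}{5}} = \frac{1}{- \frac{19}{5}} = - \frac{5}{19} \approx -0.26316$)
$- 172 \left(- 8 K - 10\right) = - 172 \left(\left(-8\right) \left(- \frac{5}{19}\right) - 10\right) = - 172 \left(\frac{40}{19} - 10\right) = \left(-172\right) \left(- \frac{150}{19}\right) = \frac{25800}{19}$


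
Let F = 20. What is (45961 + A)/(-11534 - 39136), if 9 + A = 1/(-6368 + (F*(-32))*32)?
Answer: -82247953/90692544 ≈ -0.90689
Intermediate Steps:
A = -241633/26848 (A = -9 + 1/(-6368 + (20*(-32))*32) = -9 + 1/(-6368 - 640*32) = -9 + 1/(-6368 - 20480) = -9 + 1/(-26848) = -9 - 1/26848 = -241633/26848 ≈ -9.0000)
(45961 + A)/(-11534 - 39136) = (45961 - 241633/26848)/(-11534 - 39136) = (1233719295/26848)/(-50670) = (1233719295/26848)*(-1/50670) = -82247953/90692544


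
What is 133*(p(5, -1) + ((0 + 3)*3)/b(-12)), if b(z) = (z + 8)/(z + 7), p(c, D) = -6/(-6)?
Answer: 6517/4 ≈ 1629.3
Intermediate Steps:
p(c, D) = 1 (p(c, D) = -6*(-⅙) = 1)
b(z) = (8 + z)/(7 + z)
133*(p(5, -1) + ((0 + 3)*3)/b(-12)) = 133*(1 + ((0 + 3)*3)/(((8 - 12)/(7 - 12)))) = 133*(1 + (3*3)/((-4/(-5)))) = 133*(1 + 9/((-⅕*(-4)))) = 133*(1 + 9/(⅘)) = 133*(1 + 9*(5/4)) = 133*(1 + 45/4) = 133*(49/4) = 6517/4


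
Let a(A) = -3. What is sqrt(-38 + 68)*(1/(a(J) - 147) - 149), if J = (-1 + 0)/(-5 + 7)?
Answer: -22351*sqrt(30)/150 ≈ -816.14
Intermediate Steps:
J = -1/2 ≈ -0.50000
sqrt(-38 + 68)*(1/(a(J) - 147) - 149) = sqrt(-38 + 68)*(1/(-3 - 147) - 149) = sqrt(30)*(1/(-150) - 149) = sqrt(30)*(-1/150 - 149) = sqrt(30)*(-22351/150) = -22351*sqrt(30)/150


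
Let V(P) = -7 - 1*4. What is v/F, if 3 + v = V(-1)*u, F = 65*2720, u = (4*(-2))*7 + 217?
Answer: -887/88400 ≈ -0.010034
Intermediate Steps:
V(P) = -11 (V(P) = -7 - 4 = -11)
u = 161 (u = -8*7 + 217 = -56 + 217 = 161)
F = 176800
v = -1774 (v = -3 - 11*161 = -3 - 1771 = -1774)
v/F = -1774/176800 = -1774*1/176800 = -887/88400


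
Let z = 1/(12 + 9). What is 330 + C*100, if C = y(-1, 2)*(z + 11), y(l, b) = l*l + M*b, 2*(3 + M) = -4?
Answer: -67290/7 ≈ -9612.9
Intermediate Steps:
M = -5 (M = -3 + (½)*(-4) = -3 - 2 = -5)
z = 1/21 ≈ 0.047619
y(l, b) = l² - 5*b (y(l, b) = l*l - 5*b = l² - 5*b)
C = -696/7 (C = ((-1)² - 5*2)*(1/21 + 11) = (1 - 10)*(232/21) = -9*232/21 = -696/7 ≈ -99.429)
330 + C*100 = 330 - 696/7*100 = 330 - 69600/7 = -67290/7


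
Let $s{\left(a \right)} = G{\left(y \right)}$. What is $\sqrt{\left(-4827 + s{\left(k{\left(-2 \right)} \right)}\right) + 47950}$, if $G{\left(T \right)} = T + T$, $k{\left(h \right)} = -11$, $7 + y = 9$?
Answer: $\sqrt{43127} \approx 207.67$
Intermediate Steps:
$y = 2$ ($y = -7 + 9 = 2$)
$G{\left(T \right)} = 2 T$
$s{\left(a \right)} = 4$ ($s{\left(a \right)} = 2 \cdot 2 = 4$)
$\sqrt{\left(-4827 + s{\left(k{\left(-2 \right)} \right)}\right) + 47950} = \sqrt{\left(-4827 + 4\right) + 47950} = \sqrt{-4823 + 47950} = \sqrt{43127}$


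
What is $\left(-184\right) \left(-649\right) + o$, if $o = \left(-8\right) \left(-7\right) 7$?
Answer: $119808$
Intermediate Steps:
$o = 392$ ($o = 56 \cdot 7 = 392$)
$\left(-184\right) \left(-649\right) + o = \left(-184\right) \left(-649\right) + 392 = 119416 + 392 = 119808$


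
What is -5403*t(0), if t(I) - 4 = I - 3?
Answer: -5403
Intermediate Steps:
t(I) = 1 + I (t(I) = 4 + (I - 3) = 4 + (-3 + I) = 1 + I)
-5403*t(0) = -5403*(1 + 0) = -5403*1 = -5403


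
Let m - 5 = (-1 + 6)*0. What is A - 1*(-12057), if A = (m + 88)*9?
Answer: 12894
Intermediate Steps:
m = 5 (m = 5 + (-1 + 6)*0 = 5 + 5*0 = 5 + 0 = 5)
A = 837 (A = (5 + 88)*9 = 93*9 = 837)
A - 1*(-12057) = 837 - 1*(-12057) = 837 + 12057 = 12894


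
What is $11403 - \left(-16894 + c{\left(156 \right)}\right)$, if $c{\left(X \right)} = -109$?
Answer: $28406$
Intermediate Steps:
$11403 - \left(-16894 + c{\left(156 \right)}\right) = 11403 - \left(-16894 - 109\right) = 11403 - -17003 = 11403 + 17003 = 28406$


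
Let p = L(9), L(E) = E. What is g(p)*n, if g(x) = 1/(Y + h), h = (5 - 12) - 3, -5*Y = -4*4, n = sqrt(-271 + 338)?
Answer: -5*sqrt(67)/34 ≈ -1.2037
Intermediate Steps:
p = 9
n = sqrt(67) ≈ 8.1853
Y = 16/5 (Y = -(-4)*4/5 = -1/5*(-16) = 16/5 ≈ 3.2000)
h = -10 (h = -7 - 3 = -10)
g(x) = -5/34 (g(x) = 1/(16/5 - 10) = 1/(-34/5) = -5/34)
g(p)*n = -5*sqrt(67)/34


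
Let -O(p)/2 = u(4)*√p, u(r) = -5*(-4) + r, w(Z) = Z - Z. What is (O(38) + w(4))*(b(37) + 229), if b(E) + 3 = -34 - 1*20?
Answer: -8256*√38 ≈ -50893.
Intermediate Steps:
w(Z) = 0
u(r) = 20 + r
b(E) = -57 (b(E) = -3 + (-34 - 1*20) = -3 + (-34 - 20) = -3 - 54 = -57)
O(p) = -48*√p (O(p) = -2*(20 + 4)*√p = -48*√p)
(O(38) + w(4))*(b(37) + 229) = (-48*√38 + 0)*(-57 + 229) = -48*√38*172 = -8256*√38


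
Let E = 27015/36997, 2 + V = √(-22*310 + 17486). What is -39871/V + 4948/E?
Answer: 324940635857/48005655 - 39871*√10666/10662 ≈ 6382.6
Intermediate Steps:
V = -2 + √10666 (V = -2 + √(-22*310 + 17486) = -2 + √(-6820 + 17486) = -2 + √10666 ≈ 101.28)
E = 27015/36997 (E = 27015*(1/36997) = 27015/36997 ≈ 0.73019)
-39871/V + 4948/E = -39871/(-2 + √10666) + 4948/(27015/36997) = -39871/(-2 + √10666) + 4948*(36997/27015) = -39871/(-2 + √10666) + 183061156/27015 = 183061156/27015 - 39871/(-2 + √10666)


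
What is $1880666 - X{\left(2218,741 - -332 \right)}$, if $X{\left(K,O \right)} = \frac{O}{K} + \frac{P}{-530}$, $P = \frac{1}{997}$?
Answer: $\frac{551041287082342}{293003345} \approx 1.8807 \cdot 10^{6}$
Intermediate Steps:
$P = \frac{1}{997} \approx 0.001003$
$X{\left(K,O \right)} = - \frac{1}{528410} + \frac{O}{K}$ ($X{\left(K,O \right)} = \frac{O}{K} + \frac{1}{997 \left(-530\right)} = \frac{O}{K} + \frac{1}{997} \left(- \frac{1}{530}\right) = \frac{O}{K} - \frac{1}{528410} = - \frac{1}{528410} + \frac{O}{K}$)
$1880666 - X{\left(2218,741 - -332 \right)} = 1880666 - \frac{\left(741 - -332\right) - \frac{1109}{264205}}{2218} = 1880666 - \frac{\left(741 + 332\right) - \frac{1109}{264205}}{2218} = 1880666 - \frac{1073 - \frac{1109}{264205}}{2218} = 1880666 - \frac{1}{2218} \cdot \frac{283490856}{264205} = 1880666 - \frac{141745428}{293003345} = \frac{551041287082342}{293003345}$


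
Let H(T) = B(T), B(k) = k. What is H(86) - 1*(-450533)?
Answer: 450619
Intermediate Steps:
H(T) = T
H(86) - 1*(-450533) = 86 - 1*(-450533) = 86 + 450533 = 450619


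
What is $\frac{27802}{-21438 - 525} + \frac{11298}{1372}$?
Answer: $\frac{14999545}{2152374} \approx 6.9688$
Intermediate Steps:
$\frac{27802}{-21438 - 525} + \frac{11298}{1372} = \frac{27802}{-21963} + 11298 \cdot \frac{1}{1372} = 27802 \left(- \frac{1}{21963}\right) + \frac{807}{98} = - \frac{27802}{21963} + \frac{807}{98} = \frac{14999545}{2152374}$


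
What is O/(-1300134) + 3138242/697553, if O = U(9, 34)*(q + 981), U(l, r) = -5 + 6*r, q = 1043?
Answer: 172689887150/41223289641 ≈ 4.1891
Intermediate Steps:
O = 402776 (O = (-5 + 6*34)*(1043 + 981) = (-5 + 204)*2024 = 199*2024 = 402776)
O/(-1300134) + 3138242/697553 = 402776/(-1300134) + 3138242/697553 = 402776*(-1/1300134) + 3138242*(1/697553) = -18308/59097 + 3138242/697553 = 172689887150/41223289641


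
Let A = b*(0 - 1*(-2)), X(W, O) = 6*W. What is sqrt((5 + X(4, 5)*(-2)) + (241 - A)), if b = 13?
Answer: 2*sqrt(43) ≈ 13.115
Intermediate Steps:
A = 26 (A = 13*(0 - 1*(-2)) = 13*(0 + 2) = 13*2 = 26)
sqrt((5 + X(4, 5)*(-2)) + (241 - A)) = sqrt((5 + (6*4)*(-2)) + (241 - 1*26)) = sqrt((5 + 24*(-2)) + (241 - 26)) = sqrt((5 - 48) + 215) = sqrt(-43 + 215) = sqrt(172) = 2*sqrt(43)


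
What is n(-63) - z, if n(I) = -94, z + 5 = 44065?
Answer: -44154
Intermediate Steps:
z = 44060 (z = -5 + 44065 = 44060)
n(-63) - z = -94 - 1*44060 = -94 - 44060 = -44154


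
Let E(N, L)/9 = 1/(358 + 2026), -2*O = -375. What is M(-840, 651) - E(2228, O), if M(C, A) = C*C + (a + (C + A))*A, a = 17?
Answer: 1415209143/2384 ≈ 5.9363e+5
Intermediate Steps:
O = 375/2 (O = -½*(-375) = 375/2 ≈ 187.50)
M(C, A) = C² + A*(17 + A + C) (M(C, A) = C*C + (17 + (C + A))*A = C² + (17 + (A + C))*A = C² + (17 + A + C)*A = C² + A*(17 + A + C))
E(N, L) = 9/2384 (E(N, L) = 9/(358 + 2026) = 9/2384)
M(-840, 651) - E(2228, O) = (651² + (-840)² + 17*651 + 651*(-840)) - 1*9/2384 = (423801 + 705600 + 11067 - 546840) - 9/2384 = 593628 - 9/2384 = 1415209143/2384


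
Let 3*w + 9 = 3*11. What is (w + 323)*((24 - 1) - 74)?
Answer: -16881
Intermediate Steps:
w = 8 (w = -3 + (3*11)/3 = -3 + (1/3)*33 = -3 + 11 = 8)
(w + 323)*((24 - 1) - 74) = (8 + 323)*((24 - 1) - 74) = 331*(23 - 74) = 331*(-51) = -16881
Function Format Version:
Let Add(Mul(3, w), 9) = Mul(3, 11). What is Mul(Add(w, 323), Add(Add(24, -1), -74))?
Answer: -16881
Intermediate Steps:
w = 8 (w = Add(-3, Mul(Rational(1, 3), Mul(3, 11))) = Add(-3, Mul(Rational(1, 3), 33)) = Add(-3, 11) = 8)
Mul(Add(w, 323), Add(Add(24, -1), -74)) = Mul(Add(8, 323), Add(Add(24, -1), -74)) = Mul(331, Add(23, -74)) = Mul(331, -51) = -16881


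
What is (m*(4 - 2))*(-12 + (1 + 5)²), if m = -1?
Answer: -48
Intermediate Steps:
(m*(4 - 2))*(-12 + (1 + 5)²) = (-(4 - 2))*(-12 + (1 + 5)²) = (-1*2)*(-12 + 6²) = -2*(-12 + 36) = -2*24 = -48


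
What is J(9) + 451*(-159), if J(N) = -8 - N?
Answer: -71726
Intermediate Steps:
J(9) + 451*(-159) = (-8 - 1*9) + 451*(-159) = (-8 - 9) - 71709 = -17 - 71709 = -71726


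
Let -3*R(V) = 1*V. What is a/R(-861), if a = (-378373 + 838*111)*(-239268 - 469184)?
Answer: 28880045780/41 ≈ 7.0439e+8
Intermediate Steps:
R(V) = -V/3
a = 202160320460 (a = (-378373 + 93018)*(-708452) = -285355*(-708452) = 202160320460)
a/R(-861) = 202160320460/((-1/3*(-861))) = 202160320460/287 = 202160320460*(1/287) = 28880045780/41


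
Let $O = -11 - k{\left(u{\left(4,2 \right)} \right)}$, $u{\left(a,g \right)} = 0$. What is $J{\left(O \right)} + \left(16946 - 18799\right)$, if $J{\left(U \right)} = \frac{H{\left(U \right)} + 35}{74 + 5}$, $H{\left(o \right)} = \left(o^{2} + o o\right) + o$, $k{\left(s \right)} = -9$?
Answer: $- \frac{146346}{79} \approx -1852.5$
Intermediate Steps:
$O = -2$ ($O = -11 - -9 = -11 + 9 = -2$)
$H{\left(o \right)} = o + 2 o^{2}$ ($H{\left(o \right)} = \left(o^{2} + o^{2}\right) + o = 2 o^{2} + o = o + 2 o^{2}$)
$J{\left(U \right)} = \frac{35}{79} + \frac{U \left(1 + 2 U\right)}{79}$ ($J{\left(U \right)} = \frac{U \left(1 + 2 U\right) + 35}{74 + 5} = \frac{35 + U \left(1 + 2 U\right)}{79} = \left(35 + U \left(1 + 2 U\right)\right) \frac{1}{79} = \frac{35}{79} + \frac{U \left(1 + 2 U\right)}{79}$)
$J{\left(O \right)} + \left(16946 - 18799\right) = \left(\frac{35}{79} + \frac{1}{79} \left(-2\right) \left(1 + 2 \left(-2\right)\right)\right) + \left(16946 - 18799\right) = \left(\frac{35}{79} + \frac{1}{79} \left(-2\right) \left(1 - 4\right)\right) - 1853 = \left(\frac{35}{79} + \frac{1}{79} \left(-2\right) \left(-3\right)\right) - 1853 = \left(\frac{35}{79} + \frac{6}{79}\right) - 1853 = \frac{41}{79} - 1853 = - \frac{146346}{79}$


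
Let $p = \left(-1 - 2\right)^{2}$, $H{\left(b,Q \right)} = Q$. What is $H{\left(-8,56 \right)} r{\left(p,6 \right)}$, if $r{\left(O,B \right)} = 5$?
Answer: $280$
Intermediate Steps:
$p = 9$ ($p = \left(-3\right)^{2} = 9$)
$H{\left(-8,56 \right)} r{\left(p,6 \right)} = 56 \cdot 5 = 280$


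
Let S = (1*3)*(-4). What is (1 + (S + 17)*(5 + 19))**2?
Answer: 14641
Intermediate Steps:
S = -12 (S = 3*(-4) = -12)
(1 + (S + 17)*(5 + 19))**2 = (1 + (-12 + 17)*(5 + 19))**2 = (1 + 5*24)**2 = (1 + 120)**2 = 121**2 = 14641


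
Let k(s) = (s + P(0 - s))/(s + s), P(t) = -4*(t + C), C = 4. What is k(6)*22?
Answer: 77/3 ≈ 25.667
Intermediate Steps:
P(t) = -16 - 4*t (P(t) = -4*(t + 4) = -4*(4 + t) = -16 - 4*t)
k(s) = (-16 + 5*s)/(2*s) (k(s) = (s + (-16 - 4*(0 - s)))/(s + s) = (s + (-16 - (-4)*s))/((2*s)) = (s + (-16 + 4*s))*(1/(2*s)) = (-16 + 5*s)*(1/(2*s)) = (-16 + 5*s)/(2*s))
k(6)*22 = (5/2 - 8/6)*22 = (5/2 - 8*⅙)*22 = (5/2 - 4/3)*22 = (7/6)*22 = 77/3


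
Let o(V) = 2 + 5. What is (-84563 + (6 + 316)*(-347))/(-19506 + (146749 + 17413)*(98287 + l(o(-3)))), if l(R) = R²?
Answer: -196297/16143014926 ≈ -1.2160e-5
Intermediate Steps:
o(V) = 7
(-84563 + (6 + 316)*(-347))/(-19506 + (146749 + 17413)*(98287 + l(o(-3)))) = (-84563 + (6 + 316)*(-347))/(-19506 + (146749 + 17413)*(98287 + 7²)) = (-84563 + 322*(-347))/(-19506 + 164162*(98287 + 49)) = (-84563 - 111734)/(-19506 + 164162*98336) = -196297/(-19506 + 16143034432) = -196297/16143014926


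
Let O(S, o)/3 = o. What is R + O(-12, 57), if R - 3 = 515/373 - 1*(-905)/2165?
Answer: 28393074/161509 ≈ 175.80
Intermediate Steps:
O(S, o) = 3*o
R = 775035/161509 (R = 3 + (515/373 - 1*(-905)/2165) = 3 + (515*(1/373) + 905*(1/2165)) = 3 + (515/373 + 181/433) = 3 + 290508/161509 = 775035/161509 ≈ 4.7987)
R + O(-12, 57) = 775035/161509 + 3*57 = 775035/161509 + 171 = 28393074/161509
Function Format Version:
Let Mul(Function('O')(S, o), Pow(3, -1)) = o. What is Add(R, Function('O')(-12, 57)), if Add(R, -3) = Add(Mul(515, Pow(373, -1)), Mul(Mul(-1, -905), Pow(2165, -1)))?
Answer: Rational(28393074, 161509) ≈ 175.80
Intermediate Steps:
Function('O')(S, o) = Mul(3, o)
R = Rational(775035, 161509) (R = Add(3, Add(Mul(515, Pow(373, -1)), Mul(Mul(-1, -905), Pow(2165, -1)))) = Add(3, Add(Mul(515, Rational(1, 373)), Mul(905, Rational(1, 2165)))) = Add(3, Add(Rational(515, 373), Rational(181, 433))) = Add(3, Rational(290508, 161509)) = Rational(775035, 161509) ≈ 4.7987)
Add(R, Function('O')(-12, 57)) = Add(Rational(775035, 161509), Mul(3, 57)) = Add(Rational(775035, 161509), 171) = Rational(28393074, 161509)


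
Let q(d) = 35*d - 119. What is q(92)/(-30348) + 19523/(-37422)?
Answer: -1874417/3004452 ≈ -0.62388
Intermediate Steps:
q(d) = -119 + 35*d
q(92)/(-30348) + 19523/(-37422) = (-119 + 35*92)/(-30348) + 19523/(-37422) = (-119 + 3220)*(-1/30348) + 19523*(-1/37422) = 3101*(-1/30348) - 2789/5346 = -3101/30348 - 2789/5346 = -1874417/3004452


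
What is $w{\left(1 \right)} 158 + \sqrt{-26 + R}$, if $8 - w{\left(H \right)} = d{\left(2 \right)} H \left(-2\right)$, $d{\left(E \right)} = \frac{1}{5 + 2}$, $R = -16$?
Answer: $\frac{9164}{7} + i \sqrt{42} \approx 1309.1 + 6.4807 i$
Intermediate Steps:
$d{\left(E \right)} = \frac{1}{7}$
$w{\left(H \right)} = 8 + \frac{2 H}{7}$ ($w{\left(H \right)} = 8 - \frac{H}{7} \left(-2\right) = 8 - - \frac{2 H}{7} = 8 + \frac{2 H}{7}$)
$w{\left(1 \right)} 158 + \sqrt{-26 + R} = \left(8 + \frac{2}{7} \cdot 1\right) 158 + \sqrt{-26 - 16} = \left(8 + \frac{2}{7}\right) 158 + \sqrt{-42} = \frac{58}{7} \cdot 158 + i \sqrt{42} = \frac{9164}{7} + i \sqrt{42}$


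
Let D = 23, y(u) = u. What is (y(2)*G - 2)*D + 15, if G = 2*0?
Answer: -31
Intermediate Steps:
G = 0
(y(2)*G - 2)*D + 15 = (2*0 - 2)*23 + 15 = (0 - 2)*23 + 15 = -2*23 + 15 = -46 + 15 = -31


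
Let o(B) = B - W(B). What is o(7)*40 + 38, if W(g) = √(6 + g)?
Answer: 318 - 40*√13 ≈ 173.78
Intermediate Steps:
o(B) = B - √(6 + B)
o(7)*40 + 38 = (7 - √(6 + 7))*40 + 38 = (7 - √13)*40 + 38 = (280 - 40*√13) + 38 = 318 - 40*√13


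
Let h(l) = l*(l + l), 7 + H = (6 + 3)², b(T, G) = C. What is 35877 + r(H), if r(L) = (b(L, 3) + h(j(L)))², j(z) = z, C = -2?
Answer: 119938377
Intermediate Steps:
b(T, G) = -2
H = 74 (H = -7 + (6 + 3)² = -7 + 9² = -7 + 81 = 74)
h(l) = 2*l² (h(l) = l*(2*l) = 2*l²)
r(L) = (-2 + 2*L²)²
35877 + r(H) = 35877 + 4*(-1 + 74²)² = 35877 + 4*(-1 + 5476)² = 35877 + 4*5475² = 35877 + 4*29975625 = 35877 + 119902500 = 119938377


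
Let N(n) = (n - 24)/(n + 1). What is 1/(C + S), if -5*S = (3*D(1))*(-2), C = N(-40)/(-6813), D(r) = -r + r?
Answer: -265707/64 ≈ -4151.7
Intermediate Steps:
D(r) = 0
N(n) = (-24 + n)/(1 + n)
C = -64/265707 (C = ((-24 - 40)/(1 - 40))/(-6813) = (-64/(-39))*(-1/6813) = -1/39*(-64)*(-1/6813) = (64/39)*(-1/6813) = -64/265707 ≈ -0.00024087)
S = 0 (S = -3*0*(-2)/5 = -0*(-2) = -⅕*0 = 0)
1/(C + S) = 1/(-64/265707 + 0) = 1/(-64/265707) = -265707/64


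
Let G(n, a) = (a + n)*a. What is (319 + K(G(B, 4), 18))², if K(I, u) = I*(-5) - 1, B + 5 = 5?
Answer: 56644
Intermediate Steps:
B = 0 (B = -5 + 5 = 0)
G(n, a) = a*(a + n)
K(I, u) = -1 - 5*I (K(I, u) = -5*I - 1 = -1 - 5*I)
(319 + K(G(B, 4), 18))² = (319 + (-1 - 20*(4 + 0)))² = (319 + (-1 - 20*4))² = (319 + (-1 - 5*16))² = (319 + (-1 - 80))² = (319 - 81)² = 238² = 56644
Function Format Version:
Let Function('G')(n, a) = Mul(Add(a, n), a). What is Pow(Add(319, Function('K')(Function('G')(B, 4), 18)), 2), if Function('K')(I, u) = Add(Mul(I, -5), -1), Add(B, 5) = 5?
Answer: 56644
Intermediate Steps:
B = 0 (B = Add(-5, 5) = 0)
Function('G')(n, a) = Mul(a, Add(a, n))
Function('K')(I, u) = Add(-1, Mul(-5, I)) (Function('K')(I, u) = Add(Mul(-5, I), -1) = Add(-1, Mul(-5, I)))
Pow(Add(319, Function('K')(Function('G')(B, 4), 18)), 2) = Pow(Add(319, Add(-1, Mul(-5, Mul(4, Add(4, 0))))), 2) = Pow(Add(319, Add(-1, Mul(-5, Mul(4, 4)))), 2) = Pow(Add(319, Add(-1, Mul(-5, 16))), 2) = Pow(Add(319, Add(-1, -80)), 2) = Pow(Add(319, -81), 2) = Pow(238, 2) = 56644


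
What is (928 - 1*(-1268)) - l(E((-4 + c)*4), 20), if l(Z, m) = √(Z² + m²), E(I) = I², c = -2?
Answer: 2196 - 4*√20761 ≈ 1619.7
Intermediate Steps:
(928 - 1*(-1268)) - l(E((-4 + c)*4), 20) = (928 - 1*(-1268)) - √((((-4 - 2)*4)²)² + 20²) = (928 + 1268) - √(((-6*4)²)² + 400) = 2196 - √(((-24)²)² + 400) = 2196 - √(576² + 400) = 2196 - √(331776 + 400) = 2196 - √332176 = 2196 - 4*√20761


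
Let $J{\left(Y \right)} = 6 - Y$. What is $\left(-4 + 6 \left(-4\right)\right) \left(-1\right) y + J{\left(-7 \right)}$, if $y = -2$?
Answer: $-43$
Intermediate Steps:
$\left(-4 + 6 \left(-4\right)\right) \left(-1\right) y + J{\left(-7 \right)} = \left(-4 + 6 \left(-4\right)\right) \left(-1\right) \left(-2\right) + \left(6 - -7\right) = \left(-4 - 24\right) \left(-1\right) \left(-2\right) + \left(6 + 7\right) = \left(-28\right) \left(-1\right) \left(-2\right) + 13 = 28 \left(-2\right) + 13 = -56 + 13 = -43$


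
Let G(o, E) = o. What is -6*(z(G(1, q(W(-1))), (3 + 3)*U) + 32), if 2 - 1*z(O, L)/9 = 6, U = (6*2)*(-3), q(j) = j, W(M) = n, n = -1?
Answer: 24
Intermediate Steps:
W(M) = -1
U = -36 (U = 12*(-3) = -36)
z(O, L) = -36 (z(O, L) = 18 - 9*6 = 18 - 54 = -36)
-6*(z(G(1, q(W(-1))), (3 + 3)*U) + 32) = -6*(-36 + 32) = -6*(-4) = 24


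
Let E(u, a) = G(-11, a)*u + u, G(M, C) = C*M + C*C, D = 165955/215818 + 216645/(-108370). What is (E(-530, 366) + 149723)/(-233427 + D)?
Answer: 80354484627680931/272973267655054 ≈ 294.37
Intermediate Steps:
D = -1438567363/1169409833 (D = 165955*(1/215818) + 216645*(-1/108370) = 165955/215818 - 43329/21674 = -1438567363/1169409833 ≈ -1.2302)
G(M, C) = C² + C*M (G(M, C) = C*M + C² = C² + C*M)
E(u, a) = u + a*u*(-11 + a) (E(u, a) = (a*(a - 11))*u + u = (a*(-11 + a))*u + u = a*u*(-11 + a) + u = u + a*u*(-11 + a))
(E(-530, 366) + 149723)/(-233427 + D) = (-530*(1 + 366*(-11 + 366)) + 149723)/(-233427 - 1438567363/1169409833) = (-530*(1 + 366*355) + 149723)/(-272973267655054/1169409833) = (-530*(1 + 129930) + 149723)*(-1169409833/272973267655054) = (-530*129931 + 149723)*(-1169409833/272973267655054) = (-68863430 + 149723)*(-1169409833/272973267655054) = -68713707*(-1169409833/272973267655054) = 80354484627680931/272973267655054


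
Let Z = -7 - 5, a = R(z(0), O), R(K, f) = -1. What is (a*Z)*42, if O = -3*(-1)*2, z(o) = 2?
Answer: 504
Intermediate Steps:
O = 6 (O = 3*2 = 6)
a = -1
Z = -12
(a*Z)*42 = -1*(-12)*42 = 12*42 = 504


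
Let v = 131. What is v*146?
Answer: 19126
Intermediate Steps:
v*146 = 131*146 = 19126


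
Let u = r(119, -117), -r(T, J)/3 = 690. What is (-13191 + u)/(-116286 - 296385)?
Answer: 5087/137557 ≈ 0.036981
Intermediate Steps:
r(T, J) = -2070 (r(T, J) = -3*690 = -2070)
u = -2070
(-13191 + u)/(-116286 - 296385) = (-13191 - 2070)/(-116286 - 296385) = -15261/(-412671) = -15261*(-1/412671) = 5087/137557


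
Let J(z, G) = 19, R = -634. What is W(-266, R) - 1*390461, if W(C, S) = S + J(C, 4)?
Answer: -391076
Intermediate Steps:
W(C, S) = 19 + S (W(C, S) = S + 19 = 19 + S)
W(-266, R) - 1*390461 = (19 - 634) - 1*390461 = -615 - 390461 = -391076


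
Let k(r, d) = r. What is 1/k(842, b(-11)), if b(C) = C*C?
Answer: 1/842 ≈ 0.0011876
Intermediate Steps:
b(C) = C**2
1/k(842, b(-11)) = 1/842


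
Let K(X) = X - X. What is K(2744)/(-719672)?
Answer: 0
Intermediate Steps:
K(X) = 0
K(2744)/(-719672) = 0/(-719672) = 0*(-1/719672) = 0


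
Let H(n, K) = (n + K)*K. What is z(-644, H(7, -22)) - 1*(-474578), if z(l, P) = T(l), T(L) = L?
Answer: 473934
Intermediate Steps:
H(n, K) = K*(K + n) (H(n, K) = (K + n)*K = K*(K + n))
z(l, P) = l
z(-644, H(7, -22)) - 1*(-474578) = -644 - 1*(-474578) = -644 + 474578 = 473934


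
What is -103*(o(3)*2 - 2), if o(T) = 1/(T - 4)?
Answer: 412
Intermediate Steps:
o(T) = 1/(-4 + T)
-103*(o(3)*2 - 2) = -103*(2/(-4 + 3) - 2) = -103*(2/(-1) - 2) = -103*(-1*2 - 2) = -103*(-2 - 2) = -103*(-4) = 412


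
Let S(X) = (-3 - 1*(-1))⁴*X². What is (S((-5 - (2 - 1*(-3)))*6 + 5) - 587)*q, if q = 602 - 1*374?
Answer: 10901364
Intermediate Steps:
q = 228 (q = 602 - 374 = 228)
S(X) = 16*X² (S(X) = (-3 + 1)⁴*X² = (-2)⁴*X² = 16*X²)
(S((-5 - (2 - 1*(-3)))*6 + 5) - 587)*q = (16*((-5 - (2 - 1*(-3)))*6 + 5)² - 587)*228 = (16*((-5 - (2 + 3))*6 + 5)² - 587)*228 = (16*((-5 - 1*5)*6 + 5)² - 587)*228 = (16*((-5 - 5)*6 + 5)² - 587)*228 = (16*(-10*6 + 5)² - 587)*228 = (16*(-60 + 5)² - 587)*228 = (16*(-55)² - 587)*228 = (16*3025 - 587)*228 = (48400 - 587)*228 = 47813*228 = 10901364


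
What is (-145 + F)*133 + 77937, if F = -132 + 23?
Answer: 44155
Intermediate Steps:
F = -109
(-145 + F)*133 + 77937 = (-145 - 109)*133 + 77937 = -254*133 + 77937 = -33782 + 77937 = 44155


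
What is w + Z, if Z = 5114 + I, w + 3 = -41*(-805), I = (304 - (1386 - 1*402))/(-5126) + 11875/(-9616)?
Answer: 939372451543/24645808 ≈ 38115.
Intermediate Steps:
I = -27166185/24645808 (I = (304 - (1386 - 402))*(-1/5126) + 11875*(-1/9616) = (304 - 1*984)*(-1/5126) - 11875/9616 = (304 - 984)*(-1/5126) - 11875/9616 = -680*(-1/5126) - 11875/9616 = 340/2563 - 11875/9616 = -27166185/24645808 ≈ -1.1023)
w = 33002 (w = -3 - 41*(-805) = -3 + 33005 = 33002)
Z = 126011495927/24645808 (Z = 5114 - 27166185/24645808 = 126011495927/24645808 ≈ 5112.9)
w + Z = 33002 + 126011495927/24645808 = 939372451543/24645808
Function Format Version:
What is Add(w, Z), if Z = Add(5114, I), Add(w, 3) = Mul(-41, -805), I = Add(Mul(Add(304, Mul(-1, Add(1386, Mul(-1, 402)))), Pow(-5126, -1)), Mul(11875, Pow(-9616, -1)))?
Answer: Rational(939372451543, 24645808) ≈ 38115.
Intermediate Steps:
I = Rational(-27166185, 24645808) (I = Add(Mul(Add(304, Mul(-1, Add(1386, -402))), Rational(-1, 5126)), Mul(11875, Rational(-1, 9616))) = Add(Mul(Add(304, Mul(-1, 984)), Rational(-1, 5126)), Rational(-11875, 9616)) = Add(Mul(Add(304, -984), Rational(-1, 5126)), Rational(-11875, 9616)) = Add(Mul(-680, Rational(-1, 5126)), Rational(-11875, 9616)) = Add(Rational(340, 2563), Rational(-11875, 9616)) = Rational(-27166185, 24645808) ≈ -1.1023)
w = 33002 (w = Add(-3, Mul(-41, -805)) = Add(-3, 33005) = 33002)
Z = Rational(126011495927, 24645808) (Z = Add(5114, Rational(-27166185, 24645808)) = Rational(126011495927, 24645808) ≈ 5112.9)
Add(w, Z) = Add(33002, Rational(126011495927, 24645808)) = Rational(939372451543, 24645808)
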